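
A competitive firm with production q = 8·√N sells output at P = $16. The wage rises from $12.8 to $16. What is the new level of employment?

From P·MP_N = w with MP_N = 4·N^(-1/2), the labor demand is N(w) = (64/w)^(2).
At w = 12.8: N = 25. At w = 16: N = 16.

N* = 16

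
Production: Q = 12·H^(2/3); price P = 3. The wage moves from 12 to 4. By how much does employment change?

From P·MP_H = w with MP_H = 8·H^(-1/3), the labor demand is H(w) = (24/w)^(3).
At w = 12: H = 8. At w = 4: H = 216.
ΔH = 216 − 8 = 208.

ΔH = 208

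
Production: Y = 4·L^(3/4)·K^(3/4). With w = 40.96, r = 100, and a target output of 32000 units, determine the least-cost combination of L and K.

L* = 625, K* = 256

Cost minimization requires the marginal rate of technical substitution to equal the input-price ratio: MP_L/MP_K = w/r.
Here MP_L/MP_K = (3/4)·(K/L)/(3/4) = (K/L). Setting this equal to 40.96/100 = 0.4096 gives K = 0.4096L.
Substituting into Y = 32000: 4·L^(3/4)·(0.4096L)^(3/4) = 32000.
Solving, L = 625 and K = 256.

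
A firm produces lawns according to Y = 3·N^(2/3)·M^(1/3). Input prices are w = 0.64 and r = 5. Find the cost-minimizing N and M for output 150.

N* = 125, M* = 8

Cost minimization requires the marginal rate of technical substitution to equal the input-price ratio: MP_N/MP_M = w/r.
Here MP_N/MP_M = (2/3)·(M/N)/(1/3) = 2·(M/N). Setting this equal to 0.64/5 = 0.128 gives M = 0.064N.
Substituting into Y = 150: 3·N^(2/3)·(0.064N)^(1/3) = 150.
Solving, N = 125 and M = 8.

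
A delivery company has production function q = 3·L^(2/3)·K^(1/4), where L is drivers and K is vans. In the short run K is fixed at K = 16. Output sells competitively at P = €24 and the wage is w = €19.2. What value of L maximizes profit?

L* = 125

With K = 16, MP_L = (2/3)·3·L^(-1/3)·16^(1/4) = 4·L^(-1/3).
Profit maximization for a price taker requires P·MP_L = w: 24·4·L^(-1/3) = 19.2.
So L^(-1/3) = 0.2, which gives L = 125.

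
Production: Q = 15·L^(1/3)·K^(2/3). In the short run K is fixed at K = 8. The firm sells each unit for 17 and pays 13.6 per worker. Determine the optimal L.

With K = 8, MP_L = (1/3)·15·L^(-2/3)·8^(2/3) = 20·L^(-2/3).
Profit maximization for a price taker requires P·MP_L = w: 17·20·L^(-2/3) = 13.6.
So L^(-2/3) = 0.04, which gives L = 125.

L* = 125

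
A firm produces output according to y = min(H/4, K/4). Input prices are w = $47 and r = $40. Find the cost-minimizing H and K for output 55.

H* = 220, K* = 220

With a fixed-proportions technology, the cost-minimizing bundle uses no slack in either input: H/4 = K/4 = y.
So H = 4·55 = 220 and K = 4·55 = 220.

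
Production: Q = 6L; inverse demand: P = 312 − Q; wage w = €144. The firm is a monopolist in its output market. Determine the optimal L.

L* = 24

Marginal revenue from the inverse demand is MR = 312 − 2Q.
The marginal product is MP_L = 6.
A monopolist hires until marginal revenue product equals the wage: MR·MP_L = w.
(312 − 12L)·6 = 144, so L = 24.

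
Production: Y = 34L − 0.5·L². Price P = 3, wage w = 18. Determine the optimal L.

L* = 28

The marginal product of L is MP_L = 34 − L.
A price-taking firm hires until the value of the marginal product equals the wage: P·MP_L = w, so 3·(34 − L) = 18.
Then 34 − L = 6, giving L = 28.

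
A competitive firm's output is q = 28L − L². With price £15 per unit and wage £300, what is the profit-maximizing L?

L* = 4

The marginal product of L is MP_L = 28 − 2L.
A price-taking firm hires until the value of the marginal product equals the wage: P·MP_L = w, so 15·(28 − 2L) = 300.
Then 28 − 2L = 20, giving L = 4.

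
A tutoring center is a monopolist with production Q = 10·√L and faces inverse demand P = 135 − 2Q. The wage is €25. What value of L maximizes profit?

L* = 9

Marginal revenue from the inverse demand is MR = 135 − 4Q.
The marginal product is MP_L = 5·L^(-1/2).
A monopolist hires until marginal revenue product equals the wage: MR·MP_L = w.
At L, Q = 10·√L. Substituting and solving: (135 − 40·√L)·5·L^(-1/2) = 25 gives L = 9.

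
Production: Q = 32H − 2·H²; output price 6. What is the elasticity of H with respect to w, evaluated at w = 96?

ε = -1

From P·MP_H = w with MP_H = 32 − 4H, labor demand is H(w) = (32 − w/6)/4.
dH/dw = −1/(24) = -1/24.
At w = 96, H = 4, so ε = (dH/dw)·(w/H) = (-1/24)·(96/4) = -1.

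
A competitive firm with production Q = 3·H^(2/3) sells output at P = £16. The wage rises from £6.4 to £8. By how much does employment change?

ΔH = -61

From P·MP_H = w with MP_H = 2·H^(-1/3), the labor demand is H(w) = (32/w)^(3).
At w = 6.4: H = 125. At w = 8: H = 64.
ΔH = 64 − 125 = -61.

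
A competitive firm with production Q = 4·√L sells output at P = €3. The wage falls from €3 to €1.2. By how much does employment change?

From P·MP_L = w with MP_L = 2·L^(-1/2), the labor demand is L(w) = (6/w)^(2).
At w = 3: L = 4. At w = 1.2: L = 25.
ΔL = 25 − 4 = 21.

ΔL = 21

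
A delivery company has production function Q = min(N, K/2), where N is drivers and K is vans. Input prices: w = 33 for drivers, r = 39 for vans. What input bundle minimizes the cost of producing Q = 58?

N* = 58, K* = 116

With a fixed-proportions technology, the cost-minimizing bundle uses no slack in either input: N = K/2 = Q.
So N = 58 and K = 2·58 = 116.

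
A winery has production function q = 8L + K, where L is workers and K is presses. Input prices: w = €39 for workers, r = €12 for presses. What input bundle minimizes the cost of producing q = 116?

L* = 14.5, K* = 0

The inputs are perfect substitutes, so the firm uses whichever has the lower cost per unit of output.
Cost per unit of output via L is 4.875; via K it is 12. L is cheaper.
Producing q = 116 with L alone: L = 14.5, K = 0.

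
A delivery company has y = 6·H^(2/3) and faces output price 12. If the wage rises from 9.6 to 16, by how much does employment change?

From P·MP_H = w with MP_H = 4·H^(-1/3), the labor demand is H(w) = (48/w)^(3).
At w = 9.6: H = 125. At w = 16: H = 27.
ΔH = 27 − 125 = -98.

ΔH = -98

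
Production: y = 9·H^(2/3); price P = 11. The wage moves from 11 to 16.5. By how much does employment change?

ΔH = -152

From P·MP_H = w with MP_H = 6·H^(-1/3), the labor demand is H(w) = (66/w)^(3).
At w = 11: H = 216. At w = 16.5: H = 64.
ΔH = 64 − 216 = -152.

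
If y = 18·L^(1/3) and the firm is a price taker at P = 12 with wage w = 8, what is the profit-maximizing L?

L* = 27

MP_L = (1/3)·18·L^(-2/3) = 6·L^(-2/3).
Profit maximization for a price taker requires P·MP_L = w: 12·6·L^(-2/3) = 8.
So L^(-2/3) = 1/9, which gives L = 27.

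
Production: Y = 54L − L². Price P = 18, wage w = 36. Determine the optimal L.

L* = 26

The marginal product of L is MP_L = 54 − 2L.
A price-taking firm hires until the value of the marginal product equals the wage: P·MP_L = w, so 18·(54 − 2L) = 36.
Then 54 − 2L = 2, giving L = 26.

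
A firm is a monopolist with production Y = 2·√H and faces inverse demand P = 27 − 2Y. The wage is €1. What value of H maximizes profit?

H* = 9

Marginal revenue from the inverse demand is MR = 27 − 4Y.
The marginal product is MP_H = H^(-1/2).
A monopolist hires until marginal revenue product equals the wage: MR·MP_H = w.
At H, Y = 2·√H. Substituting and solving: (27 − 8·√H)·H^(-1/2) = 1 gives H = 9.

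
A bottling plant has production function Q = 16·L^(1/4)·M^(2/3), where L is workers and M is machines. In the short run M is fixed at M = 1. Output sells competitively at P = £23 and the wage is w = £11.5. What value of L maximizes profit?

L* = 16

With M = 1, MP_L = (1/4)·16·L^(-3/4)·1^(2/3) = 4·L^(-3/4).
Profit maximization for a price taker requires P·MP_L = w: 23·4·L^(-3/4) = 11.5.
So L^(-3/4) = 0.125, which gives L = 16.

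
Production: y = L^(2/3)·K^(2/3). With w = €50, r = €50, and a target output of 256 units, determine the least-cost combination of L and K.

Cost minimization requires the marginal rate of technical substitution to equal the input-price ratio: MP_L/MP_K = w/r.
Here MP_L/MP_K = (2/3)·(K/L)/(2/3) = (K/L). Setting this equal to 50/50 = 1 gives K = L.
Substituting into y = 256: L^(2/3)·(L)^(2/3) = 256.
Solving, L = 64 and K = 64.

L* = 64, K* = 64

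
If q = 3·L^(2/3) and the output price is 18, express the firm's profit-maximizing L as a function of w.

MP_L = (2/3)·3·L^(-1/3) = 2·L^(-1/3).
Setting P·MP_L = w: 36·L^(-1/3) = w.
Solving for L: L^(-1/3) = w/36, so L = (36/w)^(3).

L(w) = 46656/w³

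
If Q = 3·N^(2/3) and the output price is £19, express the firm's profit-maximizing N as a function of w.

MP_N = (2/3)·3·N^(-1/3) = 2·N^(-1/3).
Setting P·MP_N = w: 38·N^(-1/3) = w.
Solving for N: N^(-1/3) = w/38, so N = (38/w)^(3).

N(w) = 54872/w³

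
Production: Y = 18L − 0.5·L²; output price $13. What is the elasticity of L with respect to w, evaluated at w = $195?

From P·MP_L = w with MP_L = 18 − L, labor demand is L(w) = 18 − w/13.
dL/dw = −1/(13) = -1/13.
At w = 195, L = 3, so ε = (dL/dw)·(w/L) = (-1/13)·(195/3) = -5.

ε = -5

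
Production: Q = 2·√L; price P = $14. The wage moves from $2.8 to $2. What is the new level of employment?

From P·MP_L = w with MP_L = L^(-1/2), the labor demand is L(w) = (14/w)^(2).
At w = 2.8: L = 25. At w = 2: L = 49.

L* = 49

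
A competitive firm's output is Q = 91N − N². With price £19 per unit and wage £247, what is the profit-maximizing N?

N* = 39

The marginal product of N is MP_N = 91 − 2N.
A price-taking firm hires until the value of the marginal product equals the wage: P·MP_N = w, so 19·(91 − 2N) = 247.
Then 91 − 2N = 13, giving N = 39.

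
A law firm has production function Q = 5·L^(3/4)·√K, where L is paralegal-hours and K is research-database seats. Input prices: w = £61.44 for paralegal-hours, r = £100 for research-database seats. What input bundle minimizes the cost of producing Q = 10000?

Cost minimization requires the marginal rate of technical substitution to equal the input-price ratio: MP_L/MP_K = w/r.
Here MP_L/MP_K = (3/4)·(K/L)/(1/2) = 1.5·(K/L). Setting this equal to 61.44/100 = 0.6144 gives K = 0.4096L.
Substituting into Q = 10000: 5·L^(3/4)·(0.4096L)^(1/2) = 10000.
Solving, L = 625 and K = 256.

L* = 625, K* = 256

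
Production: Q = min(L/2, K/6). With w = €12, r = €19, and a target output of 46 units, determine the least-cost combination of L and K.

With a fixed-proportions technology, the cost-minimizing bundle uses no slack in either input: L/2 = K/6 = Q.
So L = 2·46 = 92 and K = 6·46 = 276.

L* = 92, K* = 276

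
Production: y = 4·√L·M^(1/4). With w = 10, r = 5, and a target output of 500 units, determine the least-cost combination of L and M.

Cost minimization requires the marginal rate of technical substitution to equal the input-price ratio: MP_L/MP_M = w/r.
Here MP_L/MP_M = (1/2)·(M/L)/(1/4) = 2·(M/L). Setting this equal to 10/5 = 2 gives M = L.
Substituting into y = 500: 4·L^(1/2)·(L)^(1/4) = 500.
Solving, L = 625 and M = 625.

L* = 625, M* = 625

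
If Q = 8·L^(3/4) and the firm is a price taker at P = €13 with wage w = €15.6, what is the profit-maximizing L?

MP_L = (3/4)·8·L^(-1/4) = 6·L^(-1/4).
Profit maximization for a price taker requires P·MP_L = w: 13·6·L^(-1/4) = 15.6.
So L^(-1/4) = 0.2, which gives L = 625.

L* = 625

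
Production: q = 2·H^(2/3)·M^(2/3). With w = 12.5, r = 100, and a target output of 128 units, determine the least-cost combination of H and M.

Cost minimization requires the marginal rate of technical substitution to equal the input-price ratio: MP_H/MP_M = w/r.
Here MP_H/MP_M = (2/3)·(M/H)/(2/3) = (M/H). Setting this equal to 12.5/100 = 0.125 gives M = 0.125H.
Substituting into q = 128: 2·H^(2/3)·(0.125H)^(2/3) = 128.
Solving, H = 64 and M = 8.

H* = 64, M* = 8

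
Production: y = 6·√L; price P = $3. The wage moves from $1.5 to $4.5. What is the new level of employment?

L* = 4

From P·MP_L = w with MP_L = 3·L^(-1/2), the labor demand is L(w) = (9/w)^(2).
At w = 1.5: L = 36. At w = 4.5: L = 4.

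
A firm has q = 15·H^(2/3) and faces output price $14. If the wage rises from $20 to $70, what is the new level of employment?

H* = 8

From P·MP_H = w with MP_H = 10·H^(-1/3), the labor demand is H(w) = (140/w)^(3).
At w = 20: H = 343. At w = 70: H = 8.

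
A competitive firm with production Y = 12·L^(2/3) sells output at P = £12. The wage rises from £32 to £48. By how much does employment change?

ΔL = -19

From P·MP_L = w with MP_L = 8·L^(-1/3), the labor demand is L(w) = (96/w)^(3).
At w = 32: L = 27. At w = 48: L = 8.
ΔL = 8 − 27 = -19.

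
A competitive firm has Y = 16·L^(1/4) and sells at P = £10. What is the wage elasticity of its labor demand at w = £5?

ε = -4/3

MP_L = (1/4)·16·L^(-3/4), so P·MP_L = w gives 40·L^(-3/4) = w.
Solving, L(w) = (40/w)^(4/3). This is a constant-elasticity form: L ∝ w^(−4/3), so ε = −4/3.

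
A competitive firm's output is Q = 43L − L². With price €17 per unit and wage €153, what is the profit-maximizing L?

The marginal product of L is MP_L = 43 − 2L.
A price-taking firm hires until the value of the marginal product equals the wage: P·MP_L = w, so 17·(43 − 2L) = 153.
Then 43 − 2L = 9, giving L = 17.

L* = 17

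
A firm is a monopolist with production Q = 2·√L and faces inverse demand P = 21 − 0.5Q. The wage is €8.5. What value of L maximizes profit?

Marginal revenue from the inverse demand is MR = 21 − Q.
The marginal product is MP_L = L^(-1/2).
A monopolist hires until marginal revenue product equals the wage: MR·MP_L = w.
At L, Q = 2·√L. Substituting and solving: (21 − 2·√L)·L^(-1/2) = 8.5 gives L = 4.

L* = 4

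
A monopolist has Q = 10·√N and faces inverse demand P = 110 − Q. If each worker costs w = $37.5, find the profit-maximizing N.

N* = 16

Marginal revenue from the inverse demand is MR = 110 − 2Q.
The marginal product is MP_N = 5·N^(-1/2).
A monopolist hires until marginal revenue product equals the wage: MR·MP_N = w.
At N, Q = 10·√N. Substituting and solving: (110 − 20·√N)·5·N^(-1/2) = 37.5 gives N = 16.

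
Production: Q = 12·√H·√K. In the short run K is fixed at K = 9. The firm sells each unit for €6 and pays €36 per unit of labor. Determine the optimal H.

With K = 9, MP_H = (1/2)·12·H^(-1/2)·9^(1/2) = 18·H^(-1/2).
Profit maximization for a price taker requires P·MP_H = w: 6·18·H^(-1/2) = 36.
So H^(-1/2) = 1/3, which gives H = 9.

H* = 9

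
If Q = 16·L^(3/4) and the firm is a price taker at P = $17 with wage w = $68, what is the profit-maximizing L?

L* = 81

MP_L = (3/4)·16·L^(-1/4) = 12·L^(-1/4).
Profit maximization for a price taker requires P·MP_L = w: 17·12·L^(-1/4) = 68.
So L^(-1/4) = 1/3, which gives L = 81.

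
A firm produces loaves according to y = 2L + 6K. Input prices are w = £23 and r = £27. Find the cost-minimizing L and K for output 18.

The inputs are perfect substitutes, so the firm uses whichever has the lower cost per unit of output.
Cost per unit of output via L is w/2 = 11.5; via K it is r/6 = 4.5. K is cheaper.
Producing y = 18 with K alone: L = 0, K = 3.

L* = 0, K* = 3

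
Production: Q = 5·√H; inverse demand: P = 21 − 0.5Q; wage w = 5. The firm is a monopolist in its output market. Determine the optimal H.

H* = 9

Marginal revenue from the inverse demand is MR = 21 − Q.
The marginal product is MP_H = 2.5·H^(-1/2).
A monopolist hires until marginal revenue product equals the wage: MR·MP_H = w.
At H, Q = 5·√H. Substituting and solving: (21 − 5·√H)·2.5·H^(-1/2) = 5 gives H = 9.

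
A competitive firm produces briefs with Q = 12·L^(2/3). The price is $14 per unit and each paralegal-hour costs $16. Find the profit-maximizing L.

L* = 343

MP_L = (2/3)·12·L^(-1/3) = 8·L^(-1/3).
Profit maximization for a price taker requires P·MP_L = w: 14·8·L^(-1/3) = 16.
So L^(-1/3) = 1/7, which gives L = 343.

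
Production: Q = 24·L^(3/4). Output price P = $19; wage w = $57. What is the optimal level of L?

L* = 1296

MP_L = (3/4)·24·L^(-1/4) = 18·L^(-1/4).
Profit maximization for a price taker requires P·MP_L = w: 19·18·L^(-1/4) = 57.
So L^(-1/4) = 1/6, which gives L = 1296.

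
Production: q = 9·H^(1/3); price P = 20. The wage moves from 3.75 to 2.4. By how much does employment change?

From P·MP_H = w with MP_H = 3·H^(-2/3), the labor demand is H(w) = (60/w)^(3/2).
At w = 3.75: H = 64. At w = 2.4: H = 125.
ΔH = 125 − 64 = 61.

ΔH = 61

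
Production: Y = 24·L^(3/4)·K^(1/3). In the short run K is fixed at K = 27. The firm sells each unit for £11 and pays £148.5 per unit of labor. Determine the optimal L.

With K = 27, MP_L = (3/4)·24·L^(-1/4)·27^(1/3) = 54·L^(-1/4).
Profit maximization for a price taker requires P·MP_L = w: 11·54·L^(-1/4) = 148.5.
So L^(-1/4) = 0.25, which gives L = 256.

L* = 256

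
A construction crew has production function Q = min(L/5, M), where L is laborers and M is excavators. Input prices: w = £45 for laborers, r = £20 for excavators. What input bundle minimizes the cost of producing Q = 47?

L* = 235, M* = 47

With a fixed-proportions technology, the cost-minimizing bundle uses no slack in either input: L/5 = M = Q.
So L = 5·47 = 235 and M = 47.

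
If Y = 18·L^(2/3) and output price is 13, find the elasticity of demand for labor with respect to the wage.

MP_L = (2/3)·18·L^(-1/3), so P·MP_L = w gives 156·L^(-1/3) = w.
Solving, L(w) = (156/w)^(3). This is a constant-elasticity form: L ∝ w^(−3), so ε = −3.

ε = -3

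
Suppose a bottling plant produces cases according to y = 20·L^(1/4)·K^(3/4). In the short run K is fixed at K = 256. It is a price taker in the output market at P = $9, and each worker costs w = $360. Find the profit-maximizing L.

With K = 256, MP_L = (1/4)·20·L^(-3/4)·256^(3/4) = 320·L^(-3/4).
Profit maximization for a price taker requires P·MP_L = w: 9·320·L^(-3/4) = 360.
So L^(-3/4) = 0.125, which gives L = 16.

L* = 16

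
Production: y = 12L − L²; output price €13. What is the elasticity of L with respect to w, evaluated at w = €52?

From P·MP_L = w with MP_L = 12 − 2L, labor demand is L(w) = (12 − w/13)/2.
dL/dw = −1/(26) = -1/26.
At w = 52, L = 4, so ε = (dL/dw)·(w/L) = (-1/26)·(52/4) = -0.5.

ε = -0.5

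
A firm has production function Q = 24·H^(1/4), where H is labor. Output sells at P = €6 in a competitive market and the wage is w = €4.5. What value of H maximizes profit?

MP_H = (1/4)·24·H^(-3/4) = 6·H^(-3/4).
Profit maximization for a price taker requires P·MP_H = w: 6·6·H^(-3/4) = 4.5.
So H^(-3/4) = 0.125, which gives H = 16.

H* = 16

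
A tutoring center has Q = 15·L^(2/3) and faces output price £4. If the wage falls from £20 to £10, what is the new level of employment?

L* = 64

From P·MP_L = w with MP_L = 10·L^(-1/3), the labor demand is L(w) = (40/w)^(3).
At w = 20: L = 8. At w = 10: L = 64.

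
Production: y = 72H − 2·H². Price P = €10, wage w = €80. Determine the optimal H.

H* = 16

The marginal product of H is MP_H = 72 − 4H.
A price-taking firm hires until the value of the marginal product equals the wage: P·MP_H = w, so 10·(72 − 4H) = 80.
Then 72 − 4H = 8, giving H = 16.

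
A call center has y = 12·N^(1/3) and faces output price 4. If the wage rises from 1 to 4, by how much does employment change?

From P·MP_N = w with MP_N = 4·N^(-2/3), the labor demand is N(w) = (16/w)^(3/2).
At w = 1: N = 64. At w = 4: N = 8.
ΔN = 8 − 64 = -56.

ΔN = -56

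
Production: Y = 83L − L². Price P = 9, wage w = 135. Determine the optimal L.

L* = 34

The marginal product of L is MP_L = 83 − 2L.
A price-taking firm hires until the value of the marginal product equals the wage: P·MP_L = w, so 9·(83 − 2L) = 135.
Then 83 − 2L = 15, giving L = 34.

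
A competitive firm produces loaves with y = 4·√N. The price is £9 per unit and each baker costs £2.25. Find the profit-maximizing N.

N* = 64

MP_N = (1/2)·4·N^(-1/2) = 2·N^(-1/2).
Profit maximization for a price taker requires P·MP_N = w: 9·2·N^(-1/2) = 2.25.
So N^(-1/2) = 0.125, which gives N = 64.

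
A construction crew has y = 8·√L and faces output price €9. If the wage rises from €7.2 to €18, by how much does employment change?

ΔL = -21

From P·MP_L = w with MP_L = 4·L^(-1/2), the labor demand is L(w) = (36/w)^(2).
At w = 7.2: L = 25. At w = 18: L = 4.
ΔL = 4 − 25 = -21.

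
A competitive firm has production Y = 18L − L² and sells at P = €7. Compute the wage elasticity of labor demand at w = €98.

From P·MP_L = w with MP_L = 18 − 2L, labor demand is L(w) = (18 − w/7)/2.
dL/dw = −1/(14) = -1/14.
At w = 98, L = 2, so ε = (dL/dw)·(w/L) = (-1/14)·(98/2) = -3.5.

ε = -3.5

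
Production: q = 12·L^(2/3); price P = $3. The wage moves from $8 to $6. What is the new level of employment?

L* = 64

From P·MP_L = w with MP_L = 8·L^(-1/3), the labor demand is L(w) = (24/w)^(3).
At w = 8: L = 27. At w = 6: L = 64.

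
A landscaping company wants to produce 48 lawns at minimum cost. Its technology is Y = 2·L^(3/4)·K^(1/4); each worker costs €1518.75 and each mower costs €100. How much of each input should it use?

Cost minimization requires the marginal rate of technical substitution to equal the input-price ratio: MP_L/MP_K = w/r.
Here MP_L/MP_K = (3/4)·(K/L)/(1/4) = 3·(K/L). Setting this equal to 1518.75/100 = 15.1875 gives K = 5.0625L.
Substituting into Y = 48: 2·L^(3/4)·(5.0625L)^(1/4) = 48.
Solving, L = 16 and K = 81.

L* = 16, K* = 81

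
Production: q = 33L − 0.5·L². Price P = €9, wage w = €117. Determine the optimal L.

The marginal product of L is MP_L = 33 − L.
A price-taking firm hires until the value of the marginal product equals the wage: P·MP_L = w, so 9·(33 − L) = 117.
Then 33 − L = 13, giving L = 20.

L* = 20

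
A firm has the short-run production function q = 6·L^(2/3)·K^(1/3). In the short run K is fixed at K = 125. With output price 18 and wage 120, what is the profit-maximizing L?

L* = 27

With K = 125, MP_L = (2/3)·6·L^(-1/3)·125^(1/3) = 20·L^(-1/3).
Profit maximization for a price taker requires P·MP_L = w: 18·20·L^(-1/3) = 120.
So L^(-1/3) = 1/3, which gives L = 27.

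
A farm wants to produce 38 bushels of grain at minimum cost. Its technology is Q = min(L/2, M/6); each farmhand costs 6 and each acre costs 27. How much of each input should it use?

L* = 76, M* = 228

With a fixed-proportions technology, the cost-minimizing bundle uses no slack in either input: L/2 = M/6 = Q.
So L = 2·38 = 76 and M = 6·38 = 228.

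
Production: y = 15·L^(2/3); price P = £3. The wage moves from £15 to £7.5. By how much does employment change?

ΔL = 56

From P·MP_L = w with MP_L = 10·L^(-1/3), the labor demand is L(w) = (30/w)^(3).
At w = 15: L = 8. At w = 7.5: L = 64.
ΔL = 64 − 8 = 56.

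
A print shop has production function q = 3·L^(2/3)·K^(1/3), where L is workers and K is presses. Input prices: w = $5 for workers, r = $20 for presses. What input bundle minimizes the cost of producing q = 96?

Cost minimization requires the marginal rate of technical substitution to equal the input-price ratio: MP_L/MP_K = w/r.
Here MP_L/MP_K = (2/3)·(K/L)/(1/3) = 2·(K/L). Setting this equal to 5/20 = 0.25 gives K = 0.125L.
Substituting into q = 96: 3·L^(2/3)·(0.125L)^(1/3) = 96.
Solving, L = 64 and K = 8.

L* = 64, K* = 8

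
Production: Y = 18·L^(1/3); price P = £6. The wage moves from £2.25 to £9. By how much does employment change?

ΔL = -56

From P·MP_L = w with MP_L = 6·L^(-2/3), the labor demand is L(w) = (36/w)^(3/2).
At w = 2.25: L = 64. At w = 9: L = 8.
ΔL = 8 − 64 = -56.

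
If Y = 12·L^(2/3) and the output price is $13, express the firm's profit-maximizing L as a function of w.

MP_L = (2/3)·12·L^(-1/3) = 8·L^(-1/3).
Setting P·MP_L = w: 104·L^(-1/3) = w.
Solving for L: L^(-1/3) = w/104, so L = (104/w)^(3).

L(w) = 1124864/w³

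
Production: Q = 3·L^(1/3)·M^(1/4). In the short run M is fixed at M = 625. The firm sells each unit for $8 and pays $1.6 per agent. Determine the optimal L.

L* = 125

With M = 625, MP_L = (1/3)·3·L^(-2/3)·625^(1/4) = 5·L^(-2/3).
Profit maximization for a price taker requires P·MP_L = w: 8·5·L^(-2/3) = 1.6.
So L^(-2/3) = 0.04, which gives L = 125.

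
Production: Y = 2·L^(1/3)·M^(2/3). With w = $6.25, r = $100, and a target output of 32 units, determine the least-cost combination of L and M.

Cost minimization requires the marginal rate of technical substitution to equal the input-price ratio: MP_L/MP_M = w/r.
Here MP_L/MP_M = (1/3)·(M/L)/(2/3) = 0.5·(M/L). Setting this equal to 6.25/100 = 0.0625 gives M = 0.125L.
Substituting into Y = 32: 2·L^(1/3)·(0.125L)^(2/3) = 32.
Solving, L = 64 and M = 8.

L* = 64, M* = 8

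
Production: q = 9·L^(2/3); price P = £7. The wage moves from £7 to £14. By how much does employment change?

ΔL = -189

From P·MP_L = w with MP_L = 6·L^(-1/3), the labor demand is L(w) = (42/w)^(3).
At w = 7: L = 216. At w = 14: L = 27.
ΔL = 27 − 216 = -189.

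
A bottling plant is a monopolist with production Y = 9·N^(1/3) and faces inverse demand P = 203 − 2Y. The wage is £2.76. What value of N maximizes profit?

Marginal revenue from the inverse demand is MR = 203 − 4Y.
The marginal product is MP_N = 3·N^(-2/3).
A monopolist hires until marginal revenue product equals the wage: MR·MP_N = w.
At N, Y = 9·N^(1/3). Substituting and solving: (203 − 36·N^(1/3))·3·N^(-2/3) = 2.76 gives N = 125.

N* = 125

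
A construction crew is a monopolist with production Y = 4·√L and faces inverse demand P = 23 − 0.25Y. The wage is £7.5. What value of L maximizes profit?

L* = 16

Marginal revenue from the inverse demand is MR = 23 − 0.5Y.
The marginal product is MP_L = 2·L^(-1/2).
A monopolist hires until marginal revenue product equals the wage: MR·MP_L = w.
At L, Y = 4·√L. Substituting and solving: (23 − 2·√L)·2·L^(-1/2) = 7.5 gives L = 16.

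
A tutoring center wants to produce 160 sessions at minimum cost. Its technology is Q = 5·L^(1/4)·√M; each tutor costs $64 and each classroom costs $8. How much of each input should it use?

L* = 16, M* = 256

Cost minimization requires the marginal rate of technical substitution to equal the input-price ratio: MP_L/MP_M = w/r.
Here MP_L/MP_M = (1/4)·(M/L)/(1/2) = 0.5·(M/L). Setting this equal to 64/8 = 8 gives M = 16L.
Substituting into Q = 160: 5·L^(1/4)·(16L)^(1/2) = 160.
Solving, L = 16 and M = 256.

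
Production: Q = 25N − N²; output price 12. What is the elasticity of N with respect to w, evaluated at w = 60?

From P·MP_N = w with MP_N = 25 − 2N, labor demand is N(w) = (25 − w/12)/2.
dN/dw = −1/(24) = -1/24.
At w = 60, N = 10, so ε = (dN/dw)·(w/N) = (-1/24)·(60/10) = -0.25.

ε = -0.25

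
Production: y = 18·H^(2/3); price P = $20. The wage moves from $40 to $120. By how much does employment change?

ΔH = -208

From P·MP_H = w with MP_H = 12·H^(-1/3), the labor demand is H(w) = (240/w)^(3).
At w = 40: H = 216. At w = 120: H = 8.
ΔH = 8 − 216 = -208.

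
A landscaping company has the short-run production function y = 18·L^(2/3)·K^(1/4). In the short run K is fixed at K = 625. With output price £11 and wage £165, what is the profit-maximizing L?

With K = 625, MP_L = (2/3)·18·L^(-1/3)·625^(1/4) = 60·L^(-1/3).
Profit maximization for a price taker requires P·MP_L = w: 11·60·L^(-1/3) = 165.
So L^(-1/3) = 0.25, which gives L = 64.

L* = 64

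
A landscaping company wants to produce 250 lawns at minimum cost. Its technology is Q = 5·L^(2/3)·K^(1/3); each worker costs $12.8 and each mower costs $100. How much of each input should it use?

Cost minimization requires the marginal rate of technical substitution to equal the input-price ratio: MP_L/MP_K = w/r.
Here MP_L/MP_K = (2/3)·(K/L)/(1/3) = 2·(K/L). Setting this equal to 12.8/100 = 0.128 gives K = 0.064L.
Substituting into Q = 250: 5·L^(2/3)·(0.064L)^(1/3) = 250.
Solving, L = 125 and K = 8.

L* = 125, K* = 8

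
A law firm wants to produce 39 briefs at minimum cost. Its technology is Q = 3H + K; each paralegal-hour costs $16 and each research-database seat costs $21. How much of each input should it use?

H* = 13, K* = 0

The inputs are perfect substitutes, so the firm uses whichever has the lower cost per unit of output.
Cost per unit of output via H is 16/3; via K it is 21. H is cheaper.
Producing Q = 39 with H alone: H = 13, K = 0.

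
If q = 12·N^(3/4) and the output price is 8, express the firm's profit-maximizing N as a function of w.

MP_N = (3/4)·12·N^(-1/4) = 9·N^(-1/4).
Setting P·MP_N = w: 72·N^(-1/4) = w.
Solving for N: N^(-1/4) = w/72, so N = (72/w)^(4).

N(w) = (72/w)^(4)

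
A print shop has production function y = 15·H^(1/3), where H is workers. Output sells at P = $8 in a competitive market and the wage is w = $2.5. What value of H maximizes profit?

H* = 64

MP_H = (1/3)·15·H^(-2/3) = 5·H^(-2/3).
Profit maximization for a price taker requires P·MP_H = w: 8·5·H^(-2/3) = 2.5.
So H^(-2/3) = 0.0625, which gives H = 64.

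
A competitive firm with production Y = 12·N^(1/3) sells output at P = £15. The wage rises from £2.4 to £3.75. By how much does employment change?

From P·MP_N = w with MP_N = 4·N^(-2/3), the labor demand is N(w) = (60/w)^(3/2).
At w = 2.4: N = 125. At w = 3.75: N = 64.
ΔN = 64 − 125 = -61.

ΔN = -61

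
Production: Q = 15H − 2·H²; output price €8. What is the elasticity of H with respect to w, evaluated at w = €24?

ε = -0.25

From P·MP_H = w with MP_H = 15 − 4H, labor demand is H(w) = (15 − w/8)/4.
dH/dw = −1/(32) = -0.03125.
At w = 24, H = 3, so ε = (dH/dw)·(w/H) = (-0.03125)·(24/3) = -0.25.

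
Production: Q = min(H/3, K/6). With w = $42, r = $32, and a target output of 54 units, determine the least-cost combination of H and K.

H* = 162, K* = 324

With a fixed-proportions technology, the cost-minimizing bundle uses no slack in either input: H/3 = K/6 = Q.
So H = 3·54 = 162 and K = 6·54 = 324.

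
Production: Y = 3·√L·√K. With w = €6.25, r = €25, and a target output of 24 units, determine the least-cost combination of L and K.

L* = 16, K* = 4

Cost minimization requires the marginal rate of technical substitution to equal the input-price ratio: MP_L/MP_K = w/r.
Here MP_L/MP_K = (1/2)·(K/L)/(1/2) = (K/L). Setting this equal to 6.25/25 = 0.25 gives K = 0.25L.
Substituting into Y = 24: 3·L^(1/2)·(0.25L)^(1/2) = 24.
Solving, L = 16 and K = 4.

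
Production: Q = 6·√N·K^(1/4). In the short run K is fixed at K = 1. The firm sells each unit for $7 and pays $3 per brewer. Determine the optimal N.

N* = 49

With K = 1, MP_N = (1/2)·6·N^(-1/2)·1^(1/4) = 3·N^(-1/2).
Profit maximization for a price taker requires P·MP_N = w: 7·3·N^(-1/2) = 3.
So N^(-1/2) = 1/7, which gives N = 49.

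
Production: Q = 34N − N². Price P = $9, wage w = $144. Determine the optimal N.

N* = 9

The marginal product of N is MP_N = 34 − 2N.
A price-taking firm hires until the value of the marginal product equals the wage: P·MP_N = w, so 9·(34 − 2N) = 144.
Then 34 − 2N = 16, giving N = 9.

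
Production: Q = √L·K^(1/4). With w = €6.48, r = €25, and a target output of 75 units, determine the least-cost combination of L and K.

L* = 625, K* = 81

Cost minimization requires the marginal rate of technical substitution to equal the input-price ratio: MP_L/MP_K = w/r.
Here MP_L/MP_K = (1/2)·(K/L)/(1/4) = 2·(K/L). Setting this equal to 6.48/25 = 0.2592 gives K = 0.1296L.
Substituting into Q = 75: L^(1/2)·(0.1296L)^(1/4) = 75.
Solving, L = 625 and K = 81.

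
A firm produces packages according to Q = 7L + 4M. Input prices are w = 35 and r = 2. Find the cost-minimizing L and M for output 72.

L* = 0, M* = 18

The inputs are perfect substitutes, so the firm uses whichever has the lower cost per unit of output.
Cost per unit of output via L is w/7 = 5; via M it is r/4 = 0.5. M is cheaper.
Producing Q = 72 with M alone: L = 0, M = 18.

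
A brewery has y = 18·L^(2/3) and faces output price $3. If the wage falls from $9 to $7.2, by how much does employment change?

From P·MP_L = w with MP_L = 12·L^(-1/3), the labor demand is L(w) = (36/w)^(3).
At w = 9: L = 64. At w = 7.2: L = 125.
ΔL = 125 − 64 = 61.

ΔL = 61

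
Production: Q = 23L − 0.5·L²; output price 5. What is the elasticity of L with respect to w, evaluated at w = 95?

From P·MP_L = w with MP_L = 23 − L, labor demand is L(w) = 23 − w/5.
dL/dw = −1/(5) = -0.2.
At w = 95, L = 4, so ε = (dL/dw)·(w/L) = (-0.2)·(95/4) = -4.75.

ε = -4.75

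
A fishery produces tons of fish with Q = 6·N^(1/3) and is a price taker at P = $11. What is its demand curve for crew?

MP_N = (1/3)·6·N^(-2/3) = 2·N^(-2/3).
Setting P·MP_N = w: 22·N^(-2/3) = w.
Solving for N: N^(-2/3) = w/22, so N = (22/w)^(3/2).

N(w) = (22/w)^(3/2)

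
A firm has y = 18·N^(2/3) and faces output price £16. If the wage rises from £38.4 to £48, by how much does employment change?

ΔN = -61

From P·MP_N = w with MP_N = 12·N^(-1/3), the labor demand is N(w) = (192/w)^(3).
At w = 38.4: N = 125. At w = 48: N = 64.
ΔN = 64 − 125 = -61.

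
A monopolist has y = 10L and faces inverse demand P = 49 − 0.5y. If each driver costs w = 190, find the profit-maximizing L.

L* = 3

Marginal revenue from the inverse demand is MR = 49 − y.
The marginal product is MP_L = 10.
A monopolist hires until marginal revenue product equals the wage: MR·MP_L = w.
(49 − 10L)·10 = 190, so L = 3.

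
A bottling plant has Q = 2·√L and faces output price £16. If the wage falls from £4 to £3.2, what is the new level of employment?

L* = 25

From P·MP_L = w with MP_L = L^(-1/2), the labor demand is L(w) = (16/w)^(2).
At w = 4: L = 16. At w = 3.2: L = 25.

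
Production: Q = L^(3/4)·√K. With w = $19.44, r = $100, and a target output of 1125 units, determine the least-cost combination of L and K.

Cost minimization requires the marginal rate of technical substitution to equal the input-price ratio: MP_L/MP_K = w/r.
Here MP_L/MP_K = (3/4)·(K/L)/(1/2) = 1.5·(K/L). Setting this equal to 19.44/100 = 0.1944 gives K = 0.1296L.
Substituting into Q = 1125: L^(3/4)·(0.1296L)^(1/2) = 1125.
Solving, L = 625 and K = 81.

L* = 625, K* = 81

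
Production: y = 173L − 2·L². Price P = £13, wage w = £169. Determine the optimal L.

The marginal product of L is MP_L = 173 − 4L.
A price-taking firm hires until the value of the marginal product equals the wage: P·MP_L = w, so 13·(173 − 4L) = 169.
Then 173 − 4L = 13, giving L = 40.

L* = 40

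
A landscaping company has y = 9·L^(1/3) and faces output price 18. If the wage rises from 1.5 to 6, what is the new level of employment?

L* = 27

From P·MP_L = w with MP_L = 3·L^(-2/3), the labor demand is L(w) = (54/w)^(3/2).
At w = 1.5: L = 216. At w = 6: L = 27.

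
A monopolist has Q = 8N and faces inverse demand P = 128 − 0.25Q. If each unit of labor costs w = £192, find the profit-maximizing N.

N* = 26

Marginal revenue from the inverse demand is MR = 128 − 0.5Q.
The marginal product is MP_N = 8.
A monopolist hires until marginal revenue product equals the wage: MR·MP_N = w.
(128 − 4N)·8 = 192, so N = 26.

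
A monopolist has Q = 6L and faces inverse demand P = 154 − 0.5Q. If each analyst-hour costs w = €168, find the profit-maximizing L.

Marginal revenue from the inverse demand is MR = 154 − Q.
The marginal product is MP_L = 6.
A monopolist hires until marginal revenue product equals the wage: MR·MP_L = w.
(154 − 6L)·6 = 168, so L = 21.

L* = 21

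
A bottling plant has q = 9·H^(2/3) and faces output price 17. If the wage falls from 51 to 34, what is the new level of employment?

From P·MP_H = w with MP_H = 6·H^(-1/3), the labor demand is H(w) = (102/w)^(3).
At w = 51: H = 8. At w = 34: H = 27.

H* = 27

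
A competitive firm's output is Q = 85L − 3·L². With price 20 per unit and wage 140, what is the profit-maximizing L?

L* = 13

The marginal product of L is MP_L = 85 − 6L.
A price-taking firm hires until the value of the marginal product equals the wage: P·MP_L = w, so 20·(85 − 6L) = 140.
Then 85 − 6L = 7, giving L = 13.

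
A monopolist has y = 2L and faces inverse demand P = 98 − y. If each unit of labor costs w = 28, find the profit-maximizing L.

Marginal revenue from the inverse demand is MR = 98 − 2y.
The marginal product is MP_L = 2.
A monopolist hires until marginal revenue product equals the wage: MR·MP_L = w.
(98 − 4L)·2 = 28, so L = 21.

L* = 21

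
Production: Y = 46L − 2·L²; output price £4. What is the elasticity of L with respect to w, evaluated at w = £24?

ε = -0.15

From P·MP_L = w with MP_L = 46 − 4L, labor demand is L(w) = (46 − w/4)/4.
dL/dw = −1/(16) = -0.0625.
At w = 24, L = 10, so ε = (dL/dw)·(w/L) = (-0.0625)·(24/10) = -0.15.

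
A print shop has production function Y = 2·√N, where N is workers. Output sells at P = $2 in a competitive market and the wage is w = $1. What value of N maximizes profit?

N* = 4

MP_N = (1/2)·2·N^(-1/2) = N^(-1/2).
Profit maximization for a price taker requires P·MP_N = w: 2·N^(-1/2) = 1.
So N^(-1/2) = 0.5, which gives N = 4.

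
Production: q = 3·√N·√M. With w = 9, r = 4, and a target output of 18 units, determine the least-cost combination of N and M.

Cost minimization requires the marginal rate of technical substitution to equal the input-price ratio: MP_N/MP_M = w/r.
Here MP_N/MP_M = (1/2)·(M/N)/(1/2) = (M/N). Setting this equal to 9/4 = 2.25 gives M = 2.25N.
Substituting into q = 18: 3·N^(1/2)·(2.25N)^(1/2) = 18.
Solving, N = 4 and M = 9.

N* = 4, M* = 9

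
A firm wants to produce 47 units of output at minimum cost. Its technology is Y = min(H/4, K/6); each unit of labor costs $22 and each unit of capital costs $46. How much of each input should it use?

H* = 188, K* = 282

With a fixed-proportions technology, the cost-minimizing bundle uses no slack in either input: H/4 = K/6 = Y.
So H = 4·47 = 188 and K = 6·47 = 282.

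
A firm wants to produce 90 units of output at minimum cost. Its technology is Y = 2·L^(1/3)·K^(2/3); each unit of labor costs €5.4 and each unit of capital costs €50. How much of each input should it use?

L* = 125, K* = 27

Cost minimization requires the marginal rate of technical substitution to equal the input-price ratio: MP_L/MP_K = w/r.
Here MP_L/MP_K = (1/3)·(K/L)/(2/3) = 0.5·(K/L). Setting this equal to 5.4/50 = 0.108 gives K = 0.216L.
Substituting into Y = 90: 2·L^(1/3)·(0.216L)^(2/3) = 90.
Solving, L = 125 and K = 27.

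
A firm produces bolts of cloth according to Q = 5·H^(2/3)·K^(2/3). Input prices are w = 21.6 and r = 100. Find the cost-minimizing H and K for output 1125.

H* = 125, K* = 27

Cost minimization requires the marginal rate of technical substitution to equal the input-price ratio: MP_H/MP_K = w/r.
Here MP_H/MP_K = (2/3)·(K/H)/(2/3) = (K/H). Setting this equal to 21.6/100 = 0.216 gives K = 0.216H.
Substituting into Q = 1125: 5·H^(2/3)·(0.216H)^(2/3) = 1125.
Solving, H = 125 and K = 27.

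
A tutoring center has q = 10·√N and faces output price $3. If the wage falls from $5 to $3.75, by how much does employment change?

ΔN = 7

From P·MP_N = w with MP_N = 5·N^(-1/2), the labor demand is N(w) = (15/w)^(2).
At w = 5: N = 9. At w = 3.75: N = 16.
ΔN = 16 − 9 = 7.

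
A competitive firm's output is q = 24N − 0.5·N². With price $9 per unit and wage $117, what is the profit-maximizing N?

The marginal product of N is MP_N = 24 − N.
A price-taking firm hires until the value of the marginal product equals the wage: P·MP_N = w, so 9·(24 − N) = 117.
Then 24 − N = 13, giving N = 11.

N* = 11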